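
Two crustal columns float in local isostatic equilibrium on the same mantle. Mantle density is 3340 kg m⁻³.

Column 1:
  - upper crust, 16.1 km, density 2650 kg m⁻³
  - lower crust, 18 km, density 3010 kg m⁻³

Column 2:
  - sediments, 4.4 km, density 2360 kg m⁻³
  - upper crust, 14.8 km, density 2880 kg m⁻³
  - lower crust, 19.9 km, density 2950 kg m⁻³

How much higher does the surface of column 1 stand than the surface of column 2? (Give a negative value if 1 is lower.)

−0.549 km

For any compensation level in the mantle, the mantle terms cancel and isostasy reduces to e = (Σt_1 − Σt_2) − (Σ(ρt)_1 − Σ(ρt)_2) / ρ_m.
Σt_1 = 34.1 km; Σt_2 = 39.1 km; Σ(ρt)_1 = 96845; Σ(ρt)_2 = 111713 (in km·kg m⁻³).
e = (34.1 − 39.1) − (96845 − 111713) / 3340 = −0.549 km.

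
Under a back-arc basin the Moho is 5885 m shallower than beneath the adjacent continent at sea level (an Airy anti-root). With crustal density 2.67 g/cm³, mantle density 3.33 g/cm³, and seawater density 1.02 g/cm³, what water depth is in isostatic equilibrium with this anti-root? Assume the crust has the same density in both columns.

Replacing a thickness d of crust by seawater at the top must be balanced by replacing crust with mantle at the base: d (ρ_c − ρ_w) = a (ρ_m − ρ_c).
d = a (ρ_m − ρ_c)/(ρ_c − ρ_w) = 5885 m × 0.66/1.65 = 2350 m.

2350 m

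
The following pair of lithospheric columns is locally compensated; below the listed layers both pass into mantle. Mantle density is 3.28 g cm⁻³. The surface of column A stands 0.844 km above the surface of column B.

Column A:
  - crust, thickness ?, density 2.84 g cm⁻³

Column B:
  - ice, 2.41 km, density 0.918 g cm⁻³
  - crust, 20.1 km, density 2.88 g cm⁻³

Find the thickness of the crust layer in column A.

37.5 km

Take the compensation level at the base of the deeper column (depth z_c below the surface of column A) and equate Σ ρ_i t_i down to z_c; mantle fills any gap and the z_c terms cancel.
Column A: x×2.84 + (z_c − 0 − x)×3.28
Column B: 0.844×0 + 2.41×0.918 + 20.1×2.88 + (z_c − 0.844 − 22.51)×3.28
The z_c×3.28 term appears on both sides and cancels. Collect the known terms of each column as K = Σ(ρt)_known − 3.28 × (depth of known layers): K_A = 0 − 3.28×0 = 0; K_B = 60.10038 − 3.28×(0.844 + 22.51) = −16.50074.
Balance: K_A − x×(3.28 − 2.84) = K_B, so x = (K_A − K_B)/(3.28 − 2.84) = 16.5007/0.44 = 37.5 km.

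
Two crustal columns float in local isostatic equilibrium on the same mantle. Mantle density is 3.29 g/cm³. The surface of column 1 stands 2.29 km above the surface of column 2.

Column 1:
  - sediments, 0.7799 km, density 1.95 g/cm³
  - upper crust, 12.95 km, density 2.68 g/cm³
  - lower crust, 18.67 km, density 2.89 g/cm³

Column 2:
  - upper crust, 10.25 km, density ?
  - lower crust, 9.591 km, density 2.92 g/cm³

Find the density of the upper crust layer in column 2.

2.77 g/cm³

Take the compensation level at the base of the deeper column (depth z_c below the surface of column 1) and equate Σ ρ_i t_i down to z_c; mantle fills any gap and the z_c terms cancel.
Column 1: 0.7799×1.95 + 12.95×2.68 + 18.67×2.89 + (z_c − 32.3999)×3.29
Column 2: 2.29×0 + 10.25×ρ + 9.591×2.92 + (z_c − 2.29 − 19.841)×3.29
The z_c×3.29 term appears on both sides and cancels. Collect the known terms of each column as K = Σ(ρt)_known − 3.29 × (depth of known layers): K_1 = 90.183105 − 3.29×32.3999 = −16.412566; K_2 = 28.00572 − 3.29×(2.29 + 19.841) = −44.80527.
Balance: K_1 = K_2 + 10.25×ρ, so ρ = (K_1 − K_2)/10.25 = 28.3927/10.25 = 2.77 g/cm³.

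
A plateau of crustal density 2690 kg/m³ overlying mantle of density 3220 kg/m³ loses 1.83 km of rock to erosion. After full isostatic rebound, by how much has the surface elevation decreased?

Rebound u = e ρ_c/ρ_m = 1.83 km × 2690/3220 = 1.529 km.
Net surface drop = e − u = 1.83 km − 1.529 km = e (ρ_m − ρ_c)/ρ_m = 0.301 km.

0.301 km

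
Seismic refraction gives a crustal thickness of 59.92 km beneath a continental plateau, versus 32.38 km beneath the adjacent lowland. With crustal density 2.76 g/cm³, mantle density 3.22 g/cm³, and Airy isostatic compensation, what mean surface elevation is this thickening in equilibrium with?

3.93 km

Excess crust Δ = 59.92 km − 32.38 km = 27.54 km, split between elevation h and root r with h + r = Δ.
Airy balance ρ_c h = (ρ_m − ρ_c) r gives r = h ρ_c/(ρ_m − ρ_c), so h (1 + ρ_c/(ρ_m − ρ_c)) = Δ, i.e. h = Δ (ρ_m − ρ_c)/ρ_m.
h = 27.54 km × 0.46/3.22 = 3.93 km.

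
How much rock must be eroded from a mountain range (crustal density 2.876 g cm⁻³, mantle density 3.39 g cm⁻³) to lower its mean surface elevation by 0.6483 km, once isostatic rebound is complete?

4.28 km

Net drop Δ = e − u = e − e ρ_c/ρ_m = e (ρ_m − ρ_c)/ρ_m.
e = Δ ρ_m/(ρ_m − ρ_c) = 0.6483 km × 3.39/0.514 = 4.28 km.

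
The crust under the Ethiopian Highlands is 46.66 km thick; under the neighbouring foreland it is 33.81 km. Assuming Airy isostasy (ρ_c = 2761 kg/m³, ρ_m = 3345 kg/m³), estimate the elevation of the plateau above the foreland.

2.24 km

Excess crust Δ = 46.66 km − 33.81 km = 12.85 km, split between elevation h and root r with h + r = Δ.
Airy balance ρ_c h = (ρ_m − ρ_c) r gives r = h ρ_c/(ρ_m − ρ_c), so h (1 + ρ_c/(ρ_m − ρ_c)) = Δ, i.e. h = Δ (ρ_m − ρ_c)/ρ_m.
h = 12.85 km × 584/3345 = 2.24 km.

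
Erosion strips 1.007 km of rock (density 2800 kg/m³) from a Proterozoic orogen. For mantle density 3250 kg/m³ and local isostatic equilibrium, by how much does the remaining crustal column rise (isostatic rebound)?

Unloading: uplift u = e ρ_c/ρ_m = 1.007 km × 2800/3250 = 0.868 km.

0.868 km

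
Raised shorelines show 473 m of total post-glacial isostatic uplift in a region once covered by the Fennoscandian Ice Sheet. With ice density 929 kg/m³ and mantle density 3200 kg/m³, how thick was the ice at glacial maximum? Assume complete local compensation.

u = t ρ_ice/ρ_m → t = u ρ_m/ρ_ice = 473 m × 3200/929 = 1630 m.

1630 m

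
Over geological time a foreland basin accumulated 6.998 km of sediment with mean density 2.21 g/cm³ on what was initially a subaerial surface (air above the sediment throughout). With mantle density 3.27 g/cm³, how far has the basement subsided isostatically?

4.73 km

Subaerial load: s = t ρ_sed / ρ_m = 6.998 km × 2.21/3.27 = 4.73 km.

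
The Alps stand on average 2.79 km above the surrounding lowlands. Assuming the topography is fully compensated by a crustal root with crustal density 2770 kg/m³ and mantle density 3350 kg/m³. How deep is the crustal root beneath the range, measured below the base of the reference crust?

13.3 km

In Airy isostatic equilibrium: the weight of the topography is balanced by the buoyancy of the root, ρ_c h = (ρ_m − ρ_c) r.
r = h · ρ_c / (ρ_m − ρ_c) = 2.79 km × 2770 / (3350 − 2770) = 13.3 km.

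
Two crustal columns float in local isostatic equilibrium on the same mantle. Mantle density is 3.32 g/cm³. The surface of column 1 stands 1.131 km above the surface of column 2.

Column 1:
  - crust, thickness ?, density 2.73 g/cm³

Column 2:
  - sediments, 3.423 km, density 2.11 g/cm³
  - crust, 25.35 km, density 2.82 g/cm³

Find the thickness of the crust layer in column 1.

Take the compensation level at the base of the deeper column (depth z_c below the surface of column 1) and equate Σ ρ_i t_i down to z_c; mantle fills any gap and the z_c terms cancel.
Column 1: x×2.73 + (z_c − 0 − x)×3.32
Column 2: 1.131×0 + 3.423×2.11 + 25.35×2.82 + (z_c − 1.131 − 28.773)×3.32
The z_c×3.32 term appears on both sides and cancels. Collect the known terms of each column as K = Σ(ρt)_known − 3.32 × (depth of known layers): K_1 = 0 − 3.32×0 = 0; K_2 = 78.70953 − 3.32×(1.131 + 28.773) = −20.57175.
Balance: K_1 − x×(3.32 − 2.73) = K_2, so x = (K_1 − K_2)/(3.32 − 2.73) = 20.5717/0.59 = 34.9 km.

34.9 km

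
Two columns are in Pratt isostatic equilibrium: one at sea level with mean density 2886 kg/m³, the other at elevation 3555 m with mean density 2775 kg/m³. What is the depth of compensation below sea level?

ρ_ref D = ρ (D + h) → D (ρ_ref − ρ) = ρ h.
D = ρ h/(ρ_ref − ρ) = 2775 × 3555 m/(2886 − 2775) = 88900 m.

88900 m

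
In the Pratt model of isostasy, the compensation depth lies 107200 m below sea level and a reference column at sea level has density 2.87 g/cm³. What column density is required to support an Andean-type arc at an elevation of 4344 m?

2.76 g/cm³

Pratt balance: ρ_ref D = ρ (D + h).
ρ = ρ_ref D/(D + h) = 2.87 × 107200 m/(107200 m + 4344 m) = 2.76 g/cm³.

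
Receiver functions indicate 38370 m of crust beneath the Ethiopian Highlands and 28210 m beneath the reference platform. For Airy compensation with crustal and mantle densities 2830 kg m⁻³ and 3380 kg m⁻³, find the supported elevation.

Excess crust Δ = 38370 m − 28210 m = 10160 m, split between elevation h and root r with h + r = Δ.
Airy balance ρ_c h = (ρ_m − ρ_c) r gives r = h ρ_c/(ρ_m − ρ_c), so h (1 + ρ_c/(ρ_m − ρ_c)) = Δ, i.e. h = Δ (ρ_m − ρ_c)/ρ_m.
h = 10160 m × 550/3380 = 1650 m.

1650 m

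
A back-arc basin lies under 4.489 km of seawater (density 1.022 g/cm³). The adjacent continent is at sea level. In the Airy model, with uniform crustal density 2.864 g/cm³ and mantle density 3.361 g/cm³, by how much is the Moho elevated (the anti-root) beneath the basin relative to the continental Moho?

Isostatic balance requires: replacing crust with seawater at the top is compensated by replacing crust with mantle at the base: d (ρ_c − ρ_w) = a (ρ_m − ρ_c).
a = d (ρ_c − ρ_w)/(ρ_m − ρ_c) = 4.489 km × 1.842/0.497 = 16.6 km.

16.6 km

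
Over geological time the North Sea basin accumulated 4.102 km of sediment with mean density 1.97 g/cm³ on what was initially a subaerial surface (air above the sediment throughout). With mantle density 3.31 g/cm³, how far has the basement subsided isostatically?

2.44 km

Subaerial load: s = t ρ_sed / ρ_m = 4.102 km × 1.97/3.31 = 2.44 km.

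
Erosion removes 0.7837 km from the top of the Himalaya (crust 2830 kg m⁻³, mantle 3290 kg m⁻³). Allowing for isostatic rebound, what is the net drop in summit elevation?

0.11 km

Rebound u = e ρ_c/ρ_m = 0.7837 km × 2830/3290 = 0.6741 km.
Net surface drop = e − u = 0.7837 km − 0.6741 km = e (ρ_m − ρ_c)/ρ_m = 0.11 km.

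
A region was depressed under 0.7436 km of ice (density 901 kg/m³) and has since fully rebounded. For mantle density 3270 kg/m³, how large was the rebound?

0.205 km

Removing the load lets mantle flow back in; uplift u satisfies ρ_ice t = ρ_m u.
u = t ρ_ice/ρ_m = 0.7436 km × 901/3270 = 0.205 km.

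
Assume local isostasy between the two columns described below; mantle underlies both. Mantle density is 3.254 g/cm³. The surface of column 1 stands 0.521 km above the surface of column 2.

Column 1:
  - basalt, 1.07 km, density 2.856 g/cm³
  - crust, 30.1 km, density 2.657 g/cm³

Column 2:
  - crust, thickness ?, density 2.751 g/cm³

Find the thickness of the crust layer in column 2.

Take the compensation level at the base of the deeper column (depth z_c below the surface of column 1) and equate Σ ρ_i t_i down to z_c; mantle fills any gap and the z_c terms cancel.
Column 1: 1.07×2.856 + 30.1×2.657 + (z_c − 31.17)×3.254
Column 2: 0.521×0 + x×2.751 + (z_c − 0.521 − 0 − x)×3.254
The z_c×3.254 term appears on both sides and cancels. Collect the known terms of each column as K = Σ(ρt)_known − 3.254 × (depth of known layers): K_1 = 83.03162 − 3.254×31.17 = −18.39556; K_2 = 0 − 3.254×(0.521 + 0) = −1.695334.
Balance: K_1 = K_2 − x×(3.254 − 2.751), so x = (K_2 − K_1)/(3.254 − 2.751) = 16.7002/0.503 = 33.2 km.

33.2 km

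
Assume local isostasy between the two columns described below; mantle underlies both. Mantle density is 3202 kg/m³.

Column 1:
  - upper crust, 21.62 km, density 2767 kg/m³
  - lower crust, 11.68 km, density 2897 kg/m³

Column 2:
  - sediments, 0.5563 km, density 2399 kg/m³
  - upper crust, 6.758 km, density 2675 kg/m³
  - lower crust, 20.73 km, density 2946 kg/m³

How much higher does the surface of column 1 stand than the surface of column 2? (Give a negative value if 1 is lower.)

1.14 km

For any compensation level in the mantle, the mantle terms cancel and isostasy reduces to e = (Σt_1 − Σt_2) − (Σ(ρt)_1 − Σ(ρt)_2) / ρ_m.
Σt_1 = 33.3 km; Σt_2 = 28.0443 km; Σ(ρt)_1 = 93659.5; Σ(ρt)_2 = 80482.7937 (in km·kg/m³).
e = (33.3 − 28.0443) − (93659.5 − 80482.7937) / 3202 = 1.14 km.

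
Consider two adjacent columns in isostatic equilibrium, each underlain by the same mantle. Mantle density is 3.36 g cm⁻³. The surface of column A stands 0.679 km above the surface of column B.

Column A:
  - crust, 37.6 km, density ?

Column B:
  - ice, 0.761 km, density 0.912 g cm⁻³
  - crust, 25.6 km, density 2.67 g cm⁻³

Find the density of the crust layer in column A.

2.78 g cm⁻³

Take the compensation level at the base of the deeper column (depth z_c below the surface of column A) and equate Σ ρ_i t_i down to z_c; mantle fills any gap and the z_c terms cancel.
Column A: 37.6×ρ + (z_c − 37.6)×3.36
Column B: 0.679×0 + 0.761×0.912 + 25.6×2.67 + (z_c − 0.679 − 26.361)×3.36
The z_c×3.36 term appears on both sides and cancels. Collect the known terms of each column as K = Σ(ρt)_known − 3.36 × (depth of known layers): K_A = 0 − 3.36×37.6 = −126.336; K_B = 69.046032 − 3.36×(0.679 + 26.361) = −21.808368.
Balance: K_A + 37.6×ρ = K_B, so ρ = (K_B − K_A)/37.6 = 104.528/37.6 = 2.78 g cm⁻³.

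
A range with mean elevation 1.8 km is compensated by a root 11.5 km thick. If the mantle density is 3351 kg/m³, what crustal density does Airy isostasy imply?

2900 kg/m³

ρ_c h = (ρ_m − ρ_c) r → ρ_c (h + r) = ρ_m r → ρ_c = ρ_m r / (h + r).
ρ_c = 3351 × 11.5 km / (1.8 km + 11.5 km) = 2900 kg/m³.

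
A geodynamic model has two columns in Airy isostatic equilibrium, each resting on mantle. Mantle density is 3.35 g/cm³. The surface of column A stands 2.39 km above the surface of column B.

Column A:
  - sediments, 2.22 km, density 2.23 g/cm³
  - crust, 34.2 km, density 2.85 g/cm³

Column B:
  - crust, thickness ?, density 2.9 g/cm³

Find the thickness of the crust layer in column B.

Take the compensation level at the base of the deeper column (depth z_c below the surface of column A) and equate Σ ρ_i t_i down to z_c; mantle fills any gap and the z_c terms cancel.
Column A: 2.22×2.23 + 34.2×2.85 + (z_c − 36.42)×3.35
Column B: 2.39×0 + x×2.9 + (z_c − 2.39 − 0 − x)×3.35
The z_c×3.35 term appears on both sides and cancels. Collect the known terms of each column as K = Σ(ρt)_known − 3.35 × (depth of known layers): K_A = 102.4206 − 3.35×36.42 = −19.5864; K_B = 0 − 3.35×(2.39 + 0) = −8.0065.
Balance: K_A = K_B − x×(3.35 − 2.9), so x = (K_B − K_A)/(3.35 − 2.9) = 11.5799/0.45 = 25.7 km.

25.7 km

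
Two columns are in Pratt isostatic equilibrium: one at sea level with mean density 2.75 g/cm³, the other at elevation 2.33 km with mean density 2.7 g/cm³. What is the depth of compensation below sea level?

126 km

ρ_ref D = ρ (D + h) → D (ρ_ref − ρ) = ρ h.
D = ρ h/(ρ_ref − ρ) = 2.7 × 2.33 km/(2.75 − 2.7) = 126 km.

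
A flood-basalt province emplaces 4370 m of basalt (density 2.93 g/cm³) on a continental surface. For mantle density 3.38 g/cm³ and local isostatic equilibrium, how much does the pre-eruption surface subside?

Subaerial loading: s = t ρ_load / ρ_m.
s = 4370 m × 2.93/3.38 = 3790 m.

3790 m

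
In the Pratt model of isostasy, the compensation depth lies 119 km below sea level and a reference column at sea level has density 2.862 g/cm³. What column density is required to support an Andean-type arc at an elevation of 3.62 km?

2.78 g/cm³

Pratt balance: ρ_ref D = ρ (D + h).
ρ = ρ_ref D/(D + h) = 2.862 × 119 km/(119 km + 3.62 km) = 2.78 g/cm³.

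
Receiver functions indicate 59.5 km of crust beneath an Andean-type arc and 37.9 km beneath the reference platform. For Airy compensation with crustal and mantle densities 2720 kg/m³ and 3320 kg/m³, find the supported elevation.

3.9 km

Excess crust Δ = 59.5 km − 37.9 km = 21.6 km, split between elevation h and root r with h + r = Δ.
Airy balance ρ_c h = (ρ_m − ρ_c) r gives r = h ρ_c/(ρ_m − ρ_c), so h (1 + ρ_c/(ρ_m − ρ_c)) = Δ, i.e. h = Δ (ρ_m − ρ_c)/ρ_m.
h = 21.6 km × 600/3320 = 3.9 km.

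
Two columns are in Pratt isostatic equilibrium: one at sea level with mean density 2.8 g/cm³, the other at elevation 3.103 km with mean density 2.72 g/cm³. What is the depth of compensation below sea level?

ρ_ref D = ρ (D + h) → D (ρ_ref − ρ) = ρ h.
D = ρ h/(ρ_ref − ρ) = 2.72 × 3.103 km/(2.8 − 2.72) = 106 km.

106 km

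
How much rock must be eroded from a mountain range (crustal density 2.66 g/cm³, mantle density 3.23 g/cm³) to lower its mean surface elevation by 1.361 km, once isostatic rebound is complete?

Net drop Δ = e − u = e − e ρ_c/ρ_m = e (ρ_m − ρ_c)/ρ_m.
e = Δ ρ_m/(ρ_m − ρ_c) = 1.361 km × 3.23/0.57 = 7.71 km.

7.71 km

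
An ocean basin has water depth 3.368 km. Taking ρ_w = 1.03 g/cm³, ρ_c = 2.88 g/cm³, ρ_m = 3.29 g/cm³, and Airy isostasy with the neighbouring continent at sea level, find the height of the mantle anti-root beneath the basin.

15.2 km

In Airy isostatic equilibrium: replacing crust with seawater at the top is compensated by replacing crust with mantle at the base: d (ρ_c − ρ_w) = a (ρ_m − ρ_c).
a = d (ρ_c − ρ_w)/(ρ_m − ρ_c) = 3.368 km × 1.85/0.41 = 15.2 km.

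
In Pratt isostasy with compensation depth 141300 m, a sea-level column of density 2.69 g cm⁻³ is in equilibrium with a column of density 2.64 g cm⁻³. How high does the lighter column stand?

2680 m

ρ_ref D = ρ (D + h) → h = D (ρ_ref − ρ)/ρ.
h = 141300 m × (2.69 − 2.64)/2.64 = 2680 m.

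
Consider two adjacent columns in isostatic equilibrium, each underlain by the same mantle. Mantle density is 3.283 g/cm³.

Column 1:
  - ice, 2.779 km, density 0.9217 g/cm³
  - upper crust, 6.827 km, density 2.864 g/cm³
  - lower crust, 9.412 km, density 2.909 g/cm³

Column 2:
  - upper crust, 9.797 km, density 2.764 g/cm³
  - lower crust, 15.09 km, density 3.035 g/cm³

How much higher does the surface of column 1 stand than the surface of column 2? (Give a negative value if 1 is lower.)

1.25 km

For any compensation level in the mantle, the mantle terms cancel and isostasy reduces to e = (Σt_1 − Σt_2) − (Σ(ρt)_1 − Σ(ρt)_2) / ρ_m.
Σt_1 = 19.018 km; Σt_2 = 24.887 km; Σ(ρt)_1 = 49.4934403; Σ(ρt)_2 = 72.877058 (in km·g/cm³).
e = (19.018 − 24.887) − (49.4934403 − 72.877058) / 3.283 = 1.25 km.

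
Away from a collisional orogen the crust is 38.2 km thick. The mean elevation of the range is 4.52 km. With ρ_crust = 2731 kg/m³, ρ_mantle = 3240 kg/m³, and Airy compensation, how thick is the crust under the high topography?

67 km

Root depth r = h ρ_c / (ρ_m − ρ_c) = 4.52 km × 2731 / 509 = 24.25 km.
Total thickness = T + h + r = 38.2 km + 4.52 km + 24.25 km = 67 km.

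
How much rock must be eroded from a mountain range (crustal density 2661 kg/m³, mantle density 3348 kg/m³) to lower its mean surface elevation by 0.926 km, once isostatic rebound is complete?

4.51 km

Net drop Δ = e − u = e − e ρ_c/ρ_m = e (ρ_m − ρ_c)/ρ_m.
e = Δ ρ_m/(ρ_m − ρ_c) = 0.926 km × 3348/687 = 4.51 km.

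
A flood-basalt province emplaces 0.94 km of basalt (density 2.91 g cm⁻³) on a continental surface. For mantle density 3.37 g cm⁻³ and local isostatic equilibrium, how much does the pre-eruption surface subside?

0.812 km

Subaerial loading: s = t ρ_load / ρ_m.
s = 0.94 km × 2.91/3.37 = 0.812 km.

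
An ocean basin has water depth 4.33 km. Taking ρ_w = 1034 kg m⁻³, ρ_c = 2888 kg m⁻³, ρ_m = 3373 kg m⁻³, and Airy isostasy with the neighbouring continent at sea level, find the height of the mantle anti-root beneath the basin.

In Airy isostatic equilibrium: replacing crust with seawater at the top is compensated by replacing crust with mantle at the base: d (ρ_c − ρ_w) = a (ρ_m − ρ_c).
a = d (ρ_c − ρ_w)/(ρ_m − ρ_c) = 4.33 km × 1854/485 = 16.6 km.

16.6 km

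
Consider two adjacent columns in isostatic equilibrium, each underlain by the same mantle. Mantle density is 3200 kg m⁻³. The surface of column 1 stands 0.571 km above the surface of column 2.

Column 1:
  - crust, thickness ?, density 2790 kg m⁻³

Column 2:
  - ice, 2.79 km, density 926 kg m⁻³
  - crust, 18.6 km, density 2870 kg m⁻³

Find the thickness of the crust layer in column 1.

Take the compensation level at the base of the deeper column (depth z_c below the surface of column 1) and equate Σ ρ_i t_i down to z_c; mantle fills any gap and the z_c terms cancel.
Column 1: x×2790 + (z_c − 0 − x)×3200
Column 2: 0.571×0 + 2.79×926 + 18.6×2870 + (z_c − 0.571 − 21.39)×3200
The z_c×3200 term appears on both sides and cancels. Collect the known terms of each column as K = Σ(ρt)_known − 3200 × (depth of known layers): K_1 = 0 − 3200×0 = 0; K_2 = 55965.54 − 3200×(0.571 + 21.39) = −14309.66.
Balance: K_1 − x×(3200 − 2790) = K_2, so x = (K_1 − K_2)/(3200 − 2790) = 14309.7/410 = 34.9 km.

34.9 km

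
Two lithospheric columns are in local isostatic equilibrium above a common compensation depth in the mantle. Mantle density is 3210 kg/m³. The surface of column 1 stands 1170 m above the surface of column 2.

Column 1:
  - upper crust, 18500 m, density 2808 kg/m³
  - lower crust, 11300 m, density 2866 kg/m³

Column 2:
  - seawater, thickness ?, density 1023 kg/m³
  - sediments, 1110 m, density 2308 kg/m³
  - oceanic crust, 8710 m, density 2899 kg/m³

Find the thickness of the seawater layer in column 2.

1760 m

Take the compensation level at the base of the deeper column (depth z_c below the surface of column 1) and equate Σ ρ_i t_i down to z_c; mantle fills any gap and the z_c terms cancel.
Column 1: 18500×2808 + 11300×2866 + (z_c − 29800)×3210
Column 2: 1170×0 + x×1023 + 1110×2308 + 8710×2899 + (z_c − 1170 − 9820 − x)×3210
The z_c×3210 term appears on both sides and cancels. Collect the known terms of each column as K = Σ(ρt)_known − 3210 × (depth of known layers): K_1 = 84333800 − 3210×29800 = −11324200; K_2 = 27812170 − 3210×(1170 + 9820) = −7465730.
Balance: K_1 = K_2 − x×(3210 − 1023), so x = (K_2 − K_1)/(3210 − 1023) = 3858470/2187 = 1760 m.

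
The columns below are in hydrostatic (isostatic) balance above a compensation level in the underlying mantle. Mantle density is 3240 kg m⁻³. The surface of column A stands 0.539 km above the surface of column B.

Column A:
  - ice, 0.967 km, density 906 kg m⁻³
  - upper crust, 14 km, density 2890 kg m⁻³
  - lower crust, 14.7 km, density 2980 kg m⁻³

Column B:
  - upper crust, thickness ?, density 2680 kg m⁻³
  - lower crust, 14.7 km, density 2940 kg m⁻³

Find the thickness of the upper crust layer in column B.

8.61 km

Take the compensation level at the base of the deeper column (depth z_c below the surface of column A) and equate Σ ρ_i t_i down to z_c; mantle fills any gap and the z_c terms cancel.
Column A: 0.967×906 + 14×2890 + 14.7×2980 + (z_c − 29.667)×3240
Column B: 0.539×0 + x×2680 + 14.7×2940 + (z_c − 0.539 − 14.7 − x)×3240
The z_c×3240 term appears on both sides and cancels. Collect the known terms of each column as K = Σ(ρt)_known − 3240 × (depth of known layers): K_A = 85142.102 − 3240×29.667 = −10978.978; K_B = 43218 − 3240×(0.539 + 14.7) = −6156.36.
Balance: K_A = K_B − x×(3240 − 2680), so x = (K_B − K_A)/(3240 − 2680) = 4822.62/560 = 8.61 km.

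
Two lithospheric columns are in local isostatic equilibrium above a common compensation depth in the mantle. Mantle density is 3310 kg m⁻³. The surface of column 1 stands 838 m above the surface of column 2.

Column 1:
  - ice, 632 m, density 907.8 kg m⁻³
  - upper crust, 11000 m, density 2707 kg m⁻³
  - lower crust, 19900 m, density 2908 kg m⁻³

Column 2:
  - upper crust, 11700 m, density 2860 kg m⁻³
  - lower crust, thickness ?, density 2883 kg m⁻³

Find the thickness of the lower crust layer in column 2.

Take the compensation level at the base of the deeper column (depth z_c below the surface of column 1) and equate Σ ρ_i t_i down to z_c; mantle fills any gap and the z_c terms cancel.
Column 1: 632×907.8 + 11000×2707 + 19900×2908 + (z_c − 31532)×3310
Column 2: 838×0 + 11700×2860 + x×2883 + (z_c − 838 − 11700 − x)×3310
The z_c×3310 term appears on both sides and cancels. Collect the known terms of each column as K = Σ(ρt)_known − 3310 × (depth of known layers): K_1 = 88219929.6 − 3310×31532 = −16150990.4; K_2 = 33462000 − 3310×(838 + 11700) = −8038780.
Balance: K_1 = K_2 − x×(3310 − 2883), so x = (K_2 − K_1)/(3310 − 2883) = 8112210/427 = 19000 m.

19000 m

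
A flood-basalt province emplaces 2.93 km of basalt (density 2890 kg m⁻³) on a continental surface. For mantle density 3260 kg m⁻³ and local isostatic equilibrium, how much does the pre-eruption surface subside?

2.6 km

Subaerial loading: s = t ρ_load / ρ_m.
s = 2.93 km × 2890/3260 = 2.6 km.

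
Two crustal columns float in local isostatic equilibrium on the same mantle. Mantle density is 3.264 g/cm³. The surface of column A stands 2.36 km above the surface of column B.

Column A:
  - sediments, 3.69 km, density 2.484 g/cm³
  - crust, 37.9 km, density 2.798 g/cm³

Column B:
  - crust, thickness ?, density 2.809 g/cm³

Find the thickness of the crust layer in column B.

28.2 km

Take the compensation level at the base of the deeper column (depth z_c below the surface of column A) and equate Σ ρ_i t_i down to z_c; mantle fills any gap and the z_c terms cancel.
Column A: 3.69×2.484 + 37.9×2.798 + (z_c − 41.59)×3.264
Column B: 2.36×0 + x×2.809 + (z_c − 2.36 − 0 − x)×3.264
The z_c×3.264 term appears on both sides and cancels. Collect the known terms of each column as K = Σ(ρt)_known − 3.264 × (depth of known layers): K_A = 115.21016 − 3.264×41.59 = −20.5396; K_B = 0 − 3.264×(2.36 + 0) = −7.70304.
Balance: K_A = K_B − x×(3.264 − 2.809), so x = (K_B − K_A)/(3.264 − 2.809) = 12.8366/0.455 = 28.2 km.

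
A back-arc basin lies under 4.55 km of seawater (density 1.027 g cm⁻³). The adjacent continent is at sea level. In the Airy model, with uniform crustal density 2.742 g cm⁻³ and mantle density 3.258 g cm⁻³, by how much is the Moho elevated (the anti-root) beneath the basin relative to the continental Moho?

15.1 km

In Airy isostatic equilibrium: replacing crust with seawater at the top is compensated by replacing crust with mantle at the base: d (ρ_c − ρ_w) = a (ρ_m − ρ_c).
a = d (ρ_c − ρ_w)/(ρ_m − ρ_c) = 4.55 km × 1.715/0.516 = 15.1 km.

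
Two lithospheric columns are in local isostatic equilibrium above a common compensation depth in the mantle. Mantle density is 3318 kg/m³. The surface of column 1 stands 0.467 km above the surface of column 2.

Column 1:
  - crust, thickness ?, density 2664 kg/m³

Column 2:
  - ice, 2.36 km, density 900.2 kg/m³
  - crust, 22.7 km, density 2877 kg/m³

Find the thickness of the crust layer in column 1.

26.4 km

Take the compensation level at the base of the deeper column (depth z_c below the surface of column 1) and equate Σ ρ_i t_i down to z_c; mantle fills any gap and the z_c terms cancel.
Column 1: x×2664 + (z_c − 0 − x)×3318
Column 2: 0.467×0 + 2.36×900.2 + 22.7×2877 + (z_c − 0.467 − 25.06)×3318
The z_c×3318 term appears on both sides and cancels. Collect the known terms of each column as K = Σ(ρt)_known − 3318 × (depth of known layers): K_1 = 0 − 3318×0 = 0; K_2 = 67432.372 − 3318×(0.467 + 25.06) = −17266.214.
Balance: K_1 − x×(3318 − 2664) = K_2, so x = (K_1 − K_2)/(3318 − 2664) = 17266.2/654 = 26.4 km.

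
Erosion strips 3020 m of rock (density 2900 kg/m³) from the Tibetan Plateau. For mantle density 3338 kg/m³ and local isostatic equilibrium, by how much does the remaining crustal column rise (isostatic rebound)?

Unloading: uplift u = e ρ_c/ρ_m = 3020 m × 2900/3338 = 2620 m.

2620 m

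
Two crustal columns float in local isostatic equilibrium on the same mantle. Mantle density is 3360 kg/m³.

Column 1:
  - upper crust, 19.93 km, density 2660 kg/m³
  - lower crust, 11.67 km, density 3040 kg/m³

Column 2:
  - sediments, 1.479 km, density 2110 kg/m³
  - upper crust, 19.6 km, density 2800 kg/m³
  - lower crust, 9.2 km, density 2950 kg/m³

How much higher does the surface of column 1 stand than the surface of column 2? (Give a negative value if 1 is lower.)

0.324 km

For any compensation level in the mantle, the mantle terms cancel and isostasy reduces to e = (Σt_1 − Σt_2) − (Σ(ρt)_1 − Σ(ρt)_2) / ρ_m.
Σt_1 = 31.6 km; Σt_2 = 30.279 km; Σ(ρt)_1 = 88490.6; Σ(ρt)_2 = 85140.69 (in km·kg/m³).
e = (31.6 − 30.279) − (88490.6 − 85140.69) / 3360 = 0.324 km.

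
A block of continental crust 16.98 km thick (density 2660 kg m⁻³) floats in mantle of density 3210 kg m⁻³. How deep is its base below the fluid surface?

Draft d = t ρ_obj/ρ_fluid = 16.98 km × 2660/3210 = 14.1 km.

14.1 km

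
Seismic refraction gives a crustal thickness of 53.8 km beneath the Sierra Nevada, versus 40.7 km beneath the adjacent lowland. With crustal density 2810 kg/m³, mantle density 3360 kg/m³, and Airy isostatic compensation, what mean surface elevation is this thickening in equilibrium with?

Excess crust Δ = 53.8 km − 40.7 km = 13.1 km, split between elevation h and root r with h + r = Δ.
Airy balance ρ_c h = (ρ_m − ρ_c) r gives r = h ρ_c/(ρ_m − ρ_c), so h (1 + ρ_c/(ρ_m − ρ_c)) = Δ, i.e. h = Δ (ρ_m − ρ_c)/ρ_m.
h = 13.1 km × 550/3360 = 2.14 km.

2.14 km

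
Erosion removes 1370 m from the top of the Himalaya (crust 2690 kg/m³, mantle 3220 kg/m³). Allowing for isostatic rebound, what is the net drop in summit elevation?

225 m

Rebound u = e ρ_c/ρ_m = 1370 m × 2690/3220 = 1145 m.
Net surface drop = e − u = 1370 m − 1145 m = e (ρ_m − ρ_c)/ρ_m = 225 m.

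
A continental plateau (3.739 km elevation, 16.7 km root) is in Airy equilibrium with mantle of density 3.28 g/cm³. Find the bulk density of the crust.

2.68 g/cm³

ρ_c h = (ρ_m − ρ_c) r → ρ_c (h + r) = ρ_m r → ρ_c = ρ_m r / (h + r).
ρ_c = 3.28 × 16.7 km / (3.739 km + 16.7 km) = 2.68 g/cm³.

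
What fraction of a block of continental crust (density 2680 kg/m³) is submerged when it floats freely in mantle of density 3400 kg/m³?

0.788

Submerged fraction = ρ_obj/ρ_fluid = 2680/3400 = 0.788.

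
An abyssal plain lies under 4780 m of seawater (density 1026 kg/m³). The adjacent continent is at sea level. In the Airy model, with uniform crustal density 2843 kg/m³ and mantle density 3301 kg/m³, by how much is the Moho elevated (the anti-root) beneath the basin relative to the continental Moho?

Balancing pressure at the compensation depth: replacing crust with seawater at the top is compensated by replacing crust with mantle at the base: d (ρ_c − ρ_w) = a (ρ_m − ρ_c).
a = d (ρ_c − ρ_w)/(ρ_m − ρ_c) = 4780 m × 1817/458 = 19000 m.

19000 m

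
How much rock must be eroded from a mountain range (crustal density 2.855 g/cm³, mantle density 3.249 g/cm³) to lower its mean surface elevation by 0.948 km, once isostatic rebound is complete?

7.82 km

Net drop Δ = e − u = e − e ρ_c/ρ_m = e (ρ_m − ρ_c)/ρ_m.
e = Δ ρ_m/(ρ_m − ρ_c) = 0.948 km × 3.249/0.394 = 7.82 km.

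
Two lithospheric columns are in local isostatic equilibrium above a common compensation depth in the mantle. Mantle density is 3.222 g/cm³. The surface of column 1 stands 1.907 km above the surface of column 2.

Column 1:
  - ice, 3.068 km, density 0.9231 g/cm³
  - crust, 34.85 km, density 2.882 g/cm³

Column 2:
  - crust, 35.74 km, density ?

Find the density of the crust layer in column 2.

Take the compensation level at the base of the deeper column (depth z_c below the surface of column 1) and equate Σ ρ_i t_i down to z_c; mantle fills any gap and the z_c terms cancel.
Column 1: 3.068×0.9231 + 34.85×2.882 + (z_c − 37.918)×3.222
Column 2: 1.907×0 + 35.74×ρ + (z_c − 1.907 − 35.74)×3.222
The z_c×3.222 term appears on both sides and cancels. Collect the known terms of each column as K = Σ(ρt)_known − 3.222 × (depth of known layers): K_1 = 103.269771 − 3.222×37.918 = −18.9020252; K_2 = 0 − 3.222×(1.907 + 35.74) = −121.298634.
Balance: K_1 = K_2 + 35.74×ρ, so ρ = (K_1 − K_2)/35.74 = 102.397/35.74 = 2.87 g/cm³.

2.87 g/cm³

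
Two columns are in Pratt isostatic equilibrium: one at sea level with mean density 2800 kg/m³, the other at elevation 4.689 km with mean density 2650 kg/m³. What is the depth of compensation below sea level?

82.8 km

ρ_ref D = ρ (D + h) → D (ρ_ref − ρ) = ρ h.
D = ρ h/(ρ_ref − ρ) = 2650 × 4.689 km/(2800 − 2650) = 82.8 km.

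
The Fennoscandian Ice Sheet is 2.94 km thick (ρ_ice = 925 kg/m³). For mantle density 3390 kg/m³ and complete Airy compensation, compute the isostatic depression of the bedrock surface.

0.802 km

By Archimedes' principle applied to the lithosphere: the ice load ρ_ice t is balanced by mantle displaced below, ρ_m s.
s = t ρ_ice / ρ_m = 2.94 km × 925/3390 = 0.802 km.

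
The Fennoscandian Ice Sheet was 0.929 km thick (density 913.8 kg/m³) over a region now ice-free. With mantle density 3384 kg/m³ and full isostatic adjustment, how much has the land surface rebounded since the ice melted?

Removing the load lets mantle flow back in; uplift u satisfies ρ_ice t = ρ_m u.
u = t ρ_ice/ρ_m = 0.929 km × 913.8/3384 = 0.251 km.

0.251 km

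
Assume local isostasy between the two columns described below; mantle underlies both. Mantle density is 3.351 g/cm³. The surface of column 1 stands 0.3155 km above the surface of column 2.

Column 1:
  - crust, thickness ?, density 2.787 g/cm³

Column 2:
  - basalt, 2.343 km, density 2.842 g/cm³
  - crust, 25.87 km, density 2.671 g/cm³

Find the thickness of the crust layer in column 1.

Take the compensation level at the base of the deeper column (depth z_c below the surface of column 1) and equate Σ ρ_i t_i down to z_c; mantle fills any gap and the z_c terms cancel.
Column 1: x×2.787 + (z_c − 0 − x)×3.351
Column 2: 0.3155×0 + 2.343×2.842 + 25.87×2.671 + (z_c − 0.3155 − 28.213)×3.351
The z_c×3.351 term appears on both sides and cancels. Collect the known terms of each column as K = Σ(ρt)_known − 3.351 × (depth of known layers): K_1 = 0 − 3.351×0 = 0; K_2 = 75.757576 − 3.351×(0.3155 + 28.213) = −19.8414275.
Balance: K_1 − x×(3.351 − 2.787) = K_2, so x = (K_1 − K_2)/(3.351 − 2.787) = 19.8414/0.564 = 35.2 km.

35.2 km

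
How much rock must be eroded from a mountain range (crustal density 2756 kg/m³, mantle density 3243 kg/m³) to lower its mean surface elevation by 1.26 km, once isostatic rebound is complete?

8.39 km

Net drop Δ = e − u = e − e ρ_c/ρ_m = e (ρ_m − ρ_c)/ρ_m.
e = Δ ρ_m/(ρ_m − ρ_c) = 1.26 km × 3243/487 = 8.39 km.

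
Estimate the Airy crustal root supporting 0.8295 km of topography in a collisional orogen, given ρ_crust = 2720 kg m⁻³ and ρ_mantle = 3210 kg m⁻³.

4.6 km

For local isostatic compensation: the weight of the topography is balanced by the buoyancy of the root, ρ_c h = (ρ_m − ρ_c) r.
r = h · ρ_c / (ρ_m − ρ_c) = 0.8295 km × 2720 / (3210 − 2720) = 4.6 km.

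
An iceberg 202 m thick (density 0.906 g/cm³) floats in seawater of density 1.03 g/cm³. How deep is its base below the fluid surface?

178 m

Draft d = t ρ_obj/ρ_fluid = 202 m × 0.906/1.03 = 178 m.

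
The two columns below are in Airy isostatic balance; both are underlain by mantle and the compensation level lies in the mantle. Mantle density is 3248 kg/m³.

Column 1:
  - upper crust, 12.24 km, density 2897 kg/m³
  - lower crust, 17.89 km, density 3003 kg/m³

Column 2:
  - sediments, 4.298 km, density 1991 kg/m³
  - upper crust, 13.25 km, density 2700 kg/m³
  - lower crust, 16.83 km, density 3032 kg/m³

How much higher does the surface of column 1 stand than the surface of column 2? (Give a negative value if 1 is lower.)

−2.35 km

For any compensation level in the mantle, the mantle terms cancel and isostasy reduces to e = (Σt_1 − Σt_2) − (Σ(ρt)_1 − Σ(ρt)_2) / ρ_m.
Σt_1 = 30.13 km; Σt_2 = 34.378 km; Σ(ρt)_1 = 89182.95; Σ(ρt)_2 = 95360.878 (in km·kg/m³).
e = (30.13 − 34.378) − (89182.95 − 95360.878) / 3248 = −2.35 km.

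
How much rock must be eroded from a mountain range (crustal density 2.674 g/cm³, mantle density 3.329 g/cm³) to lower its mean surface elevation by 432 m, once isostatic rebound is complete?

Net drop Δ = e − u = e − e ρ_c/ρ_m = e (ρ_m − ρ_c)/ρ_m.
e = Δ ρ_m/(ρ_m − ρ_c) = 432 m × 3.329/0.655 = 2200 m.

2200 m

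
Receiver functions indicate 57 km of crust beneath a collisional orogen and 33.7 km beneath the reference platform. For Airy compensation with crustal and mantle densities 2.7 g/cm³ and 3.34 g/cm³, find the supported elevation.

Excess crust Δ = 57 km − 33.7 km = 23.3 km, split between elevation h and root r with h + r = Δ.
Airy balance ρ_c h = (ρ_m − ρ_c) r gives r = h ρ_c/(ρ_m − ρ_c), so h (1 + ρ_c/(ρ_m − ρ_c)) = Δ, i.e. h = Δ (ρ_m − ρ_c)/ρ_m.
h = 23.3 km × 0.64/3.34 = 4.46 km.

4.46 km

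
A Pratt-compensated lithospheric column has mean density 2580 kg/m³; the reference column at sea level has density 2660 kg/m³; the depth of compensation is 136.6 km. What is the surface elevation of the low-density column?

4.24 km

ρ_ref D = ρ (D + h) → h = D (ρ_ref − ρ)/ρ.
h = 136.6 km × (2660 − 2580)/2580 = 4.24 km.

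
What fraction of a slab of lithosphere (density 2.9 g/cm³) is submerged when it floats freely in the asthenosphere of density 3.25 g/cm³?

Submerged fraction = ρ_obj/ρ_fluid = 2.9/3.25 = 0.892.

0.892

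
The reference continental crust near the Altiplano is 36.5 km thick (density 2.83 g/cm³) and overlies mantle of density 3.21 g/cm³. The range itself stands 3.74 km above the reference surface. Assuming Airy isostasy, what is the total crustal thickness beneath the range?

Root depth r = h ρ_c / (ρ_m − ρ_c) = 3.74 km × 2.83 / 0.38 = 27.85 km.
Total thickness = T + h + r = 36.5 km + 3.74 km + 27.85 km = 68.1 km.

68.1 km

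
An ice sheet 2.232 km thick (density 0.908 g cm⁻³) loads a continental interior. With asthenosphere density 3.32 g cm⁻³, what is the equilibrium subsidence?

0.61 km

Balancing pressure at the compensation depth: the ice load ρ_ice t is balanced by mantle displaced below, ρ_m s.
s = t ρ_ice / ρ_m = 2.232 km × 0.908/3.32 = 0.61 km.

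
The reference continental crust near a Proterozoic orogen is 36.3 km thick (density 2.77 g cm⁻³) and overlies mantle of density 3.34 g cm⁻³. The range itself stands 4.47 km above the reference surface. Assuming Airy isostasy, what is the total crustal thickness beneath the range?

Root depth r = h ρ_c / (ρ_m − ρ_c) = 4.47 km × 2.77 / 0.57 = 21.72 km.
Total thickness = T + h + r = 36.3 km + 4.47 km + 21.72 km = 62.5 km.

62.5 km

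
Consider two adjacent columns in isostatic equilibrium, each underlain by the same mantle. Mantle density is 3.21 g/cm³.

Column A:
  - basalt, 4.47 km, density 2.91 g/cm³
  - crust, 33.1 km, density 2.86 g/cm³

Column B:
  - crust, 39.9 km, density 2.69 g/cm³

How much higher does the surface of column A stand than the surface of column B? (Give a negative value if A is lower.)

For any compensation level in the mantle, the mantle terms cancel and isostasy reduces to e = (Σt_A − Σt_B) − (Σ(ρt)_A − Σ(ρt)_B) / ρ_m.
Σt_A = 37.57 km; Σt_B = 39.9 km; Σ(ρt)_A = 107.6737; Σ(ρt)_B = 107.331 (in km·g/cm³).
e = (37.57 − 39.9) − (107.6737 − 107.331) / 3.21 = −2.44 km.

−2.44 km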